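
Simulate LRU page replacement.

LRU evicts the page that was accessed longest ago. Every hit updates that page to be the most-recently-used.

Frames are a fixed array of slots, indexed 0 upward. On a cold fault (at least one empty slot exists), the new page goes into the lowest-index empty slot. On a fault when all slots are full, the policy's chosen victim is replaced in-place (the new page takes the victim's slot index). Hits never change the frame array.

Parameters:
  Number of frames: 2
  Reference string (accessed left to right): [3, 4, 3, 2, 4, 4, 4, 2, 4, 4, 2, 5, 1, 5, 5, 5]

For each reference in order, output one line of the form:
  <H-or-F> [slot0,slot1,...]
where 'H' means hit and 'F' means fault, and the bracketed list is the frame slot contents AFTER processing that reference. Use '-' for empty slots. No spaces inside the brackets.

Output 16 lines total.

F [3,-]
F [3,4]
H [3,4]
F [3,2]
F [4,2]
H [4,2]
H [4,2]
H [4,2]
H [4,2]
H [4,2]
H [4,2]
F [5,2]
F [5,1]
H [5,1]
H [5,1]
H [5,1]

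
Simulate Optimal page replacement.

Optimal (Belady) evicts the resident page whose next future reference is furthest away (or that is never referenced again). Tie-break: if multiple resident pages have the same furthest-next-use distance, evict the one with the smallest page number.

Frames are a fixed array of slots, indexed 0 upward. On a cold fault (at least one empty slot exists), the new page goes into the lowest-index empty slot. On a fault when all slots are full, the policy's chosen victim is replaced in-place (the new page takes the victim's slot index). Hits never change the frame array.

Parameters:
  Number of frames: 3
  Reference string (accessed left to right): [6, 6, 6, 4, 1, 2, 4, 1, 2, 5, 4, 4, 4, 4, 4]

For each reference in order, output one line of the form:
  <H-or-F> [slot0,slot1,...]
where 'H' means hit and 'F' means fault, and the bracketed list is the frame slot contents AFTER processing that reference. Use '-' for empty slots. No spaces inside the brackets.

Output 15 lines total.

F [6,-,-]
H [6,-,-]
H [6,-,-]
F [6,4,-]
F [6,4,1]
F [2,4,1]
H [2,4,1]
H [2,4,1]
H [2,4,1]
F [2,4,5]
H [2,4,5]
H [2,4,5]
H [2,4,5]
H [2,4,5]
H [2,4,5]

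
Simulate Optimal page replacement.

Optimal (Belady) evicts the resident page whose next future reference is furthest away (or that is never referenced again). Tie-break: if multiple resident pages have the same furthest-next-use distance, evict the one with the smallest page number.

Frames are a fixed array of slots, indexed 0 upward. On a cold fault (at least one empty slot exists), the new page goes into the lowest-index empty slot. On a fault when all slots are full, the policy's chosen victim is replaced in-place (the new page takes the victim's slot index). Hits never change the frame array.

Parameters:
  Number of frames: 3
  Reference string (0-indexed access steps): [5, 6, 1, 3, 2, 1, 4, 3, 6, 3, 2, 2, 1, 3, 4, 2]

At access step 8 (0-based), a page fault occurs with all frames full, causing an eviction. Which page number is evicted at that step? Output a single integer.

Step 0: ref 5 -> FAULT, frames=[5,-,-]
Step 1: ref 6 -> FAULT, frames=[5,6,-]
Step 2: ref 1 -> FAULT, frames=[5,6,1]
Step 3: ref 3 -> FAULT, evict 5, frames=[3,6,1]
Step 4: ref 2 -> FAULT, evict 6, frames=[3,2,1]
Step 5: ref 1 -> HIT, frames=[3,2,1]
Step 6: ref 4 -> FAULT, evict 1, frames=[3,2,4]
Step 7: ref 3 -> HIT, frames=[3,2,4]
Step 8: ref 6 -> FAULT, evict 4, frames=[3,2,6]
At step 8: evicted page 4

Answer: 4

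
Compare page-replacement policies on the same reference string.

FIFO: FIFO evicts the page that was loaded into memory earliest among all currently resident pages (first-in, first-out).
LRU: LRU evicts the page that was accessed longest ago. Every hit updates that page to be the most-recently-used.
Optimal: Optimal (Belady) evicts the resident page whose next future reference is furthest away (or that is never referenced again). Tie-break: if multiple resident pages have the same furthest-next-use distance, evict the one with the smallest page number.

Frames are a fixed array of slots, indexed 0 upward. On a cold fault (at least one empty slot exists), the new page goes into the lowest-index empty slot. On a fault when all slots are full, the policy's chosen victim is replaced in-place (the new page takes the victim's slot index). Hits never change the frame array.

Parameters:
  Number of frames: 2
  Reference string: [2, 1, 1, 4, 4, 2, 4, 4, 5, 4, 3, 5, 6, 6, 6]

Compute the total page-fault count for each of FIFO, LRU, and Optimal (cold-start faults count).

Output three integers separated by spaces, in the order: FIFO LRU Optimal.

Answer: 9 8 6

Derivation:
--- FIFO ---
  step 0: ref 2 -> FAULT, frames=[2,-] (faults so far: 1)
  step 1: ref 1 -> FAULT, frames=[2,1] (faults so far: 2)
  step 2: ref 1 -> HIT, frames=[2,1] (faults so far: 2)
  step 3: ref 4 -> FAULT, evict 2, frames=[4,1] (faults so far: 3)
  step 4: ref 4 -> HIT, frames=[4,1] (faults so far: 3)
  step 5: ref 2 -> FAULT, evict 1, frames=[4,2] (faults so far: 4)
  step 6: ref 4 -> HIT, frames=[4,2] (faults so far: 4)
  step 7: ref 4 -> HIT, frames=[4,2] (faults so far: 4)
  step 8: ref 5 -> FAULT, evict 4, frames=[5,2] (faults so far: 5)
  step 9: ref 4 -> FAULT, evict 2, frames=[5,4] (faults so far: 6)
  step 10: ref 3 -> FAULT, evict 5, frames=[3,4] (faults so far: 7)
  step 11: ref 5 -> FAULT, evict 4, frames=[3,5] (faults so far: 8)
  step 12: ref 6 -> FAULT, evict 3, frames=[6,5] (faults so far: 9)
  step 13: ref 6 -> HIT, frames=[6,5] (faults so far: 9)
  step 14: ref 6 -> HIT, frames=[6,5] (faults so far: 9)
  FIFO total faults: 9
--- LRU ---
  step 0: ref 2 -> FAULT, frames=[2,-] (faults so far: 1)
  step 1: ref 1 -> FAULT, frames=[2,1] (faults so far: 2)
  step 2: ref 1 -> HIT, frames=[2,1] (faults so far: 2)
  step 3: ref 4 -> FAULT, evict 2, frames=[4,1] (faults so far: 3)
  step 4: ref 4 -> HIT, frames=[4,1] (faults so far: 3)
  step 5: ref 2 -> FAULT, evict 1, frames=[4,2] (faults so far: 4)
  step 6: ref 4 -> HIT, frames=[4,2] (faults so far: 4)
  step 7: ref 4 -> HIT, frames=[4,2] (faults so far: 4)
  step 8: ref 5 -> FAULT, evict 2, frames=[4,5] (faults so far: 5)
  step 9: ref 4 -> HIT, frames=[4,5] (faults so far: 5)
  step 10: ref 3 -> FAULT, evict 5, frames=[4,3] (faults so far: 6)
  step 11: ref 5 -> FAULT, evict 4, frames=[5,3] (faults so far: 7)
  step 12: ref 6 -> FAULT, evict 3, frames=[5,6] (faults so far: 8)
  step 13: ref 6 -> HIT, frames=[5,6] (faults so far: 8)
  step 14: ref 6 -> HIT, frames=[5,6] (faults so far: 8)
  LRU total faults: 8
--- Optimal ---
  step 0: ref 2 -> FAULT, frames=[2,-] (faults so far: 1)
  step 1: ref 1 -> FAULT, frames=[2,1] (faults so far: 2)
  step 2: ref 1 -> HIT, frames=[2,1] (faults so far: 2)
  step 3: ref 4 -> FAULT, evict 1, frames=[2,4] (faults so far: 3)
  step 4: ref 4 -> HIT, frames=[2,4] (faults so far: 3)
  step 5: ref 2 -> HIT, frames=[2,4] (faults so far: 3)
  step 6: ref 4 -> HIT, frames=[2,4] (faults so far: 3)
  step 7: ref 4 -> HIT, frames=[2,4] (faults so far: 3)
  step 8: ref 5 -> FAULT, evict 2, frames=[5,4] (faults so far: 4)
  step 9: ref 4 -> HIT, frames=[5,4] (faults so far: 4)
  step 10: ref 3 -> FAULT, evict 4, frames=[5,3] (faults so far: 5)
  step 11: ref 5 -> HIT, frames=[5,3] (faults so far: 5)
  step 12: ref 6 -> FAULT, evict 3, frames=[5,6] (faults so far: 6)
  step 13: ref 6 -> HIT, frames=[5,6] (faults so far: 6)
  step 14: ref 6 -> HIT, frames=[5,6] (faults so far: 6)
  Optimal total faults: 6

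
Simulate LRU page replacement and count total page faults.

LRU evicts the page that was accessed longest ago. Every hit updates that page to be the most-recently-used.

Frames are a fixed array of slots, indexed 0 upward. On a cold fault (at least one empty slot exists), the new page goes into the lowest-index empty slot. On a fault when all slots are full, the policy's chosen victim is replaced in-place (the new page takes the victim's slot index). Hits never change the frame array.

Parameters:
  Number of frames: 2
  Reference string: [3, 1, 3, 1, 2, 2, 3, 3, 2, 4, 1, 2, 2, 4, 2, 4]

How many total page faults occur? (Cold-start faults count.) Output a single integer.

Step 0: ref 3 → FAULT, frames=[3,-]
Step 1: ref 1 → FAULT, frames=[3,1]
Step 2: ref 3 → HIT, frames=[3,1]
Step 3: ref 1 → HIT, frames=[3,1]
Step 4: ref 2 → FAULT (evict 3), frames=[2,1]
Step 5: ref 2 → HIT, frames=[2,1]
Step 6: ref 3 → FAULT (evict 1), frames=[2,3]
Step 7: ref 3 → HIT, frames=[2,3]
Step 8: ref 2 → HIT, frames=[2,3]
Step 9: ref 4 → FAULT (evict 3), frames=[2,4]
Step 10: ref 1 → FAULT (evict 2), frames=[1,4]
Step 11: ref 2 → FAULT (evict 4), frames=[1,2]
Step 12: ref 2 → HIT, frames=[1,2]
Step 13: ref 4 → FAULT (evict 1), frames=[4,2]
Step 14: ref 2 → HIT, frames=[4,2]
Step 15: ref 4 → HIT, frames=[4,2]
Total faults: 8

Answer: 8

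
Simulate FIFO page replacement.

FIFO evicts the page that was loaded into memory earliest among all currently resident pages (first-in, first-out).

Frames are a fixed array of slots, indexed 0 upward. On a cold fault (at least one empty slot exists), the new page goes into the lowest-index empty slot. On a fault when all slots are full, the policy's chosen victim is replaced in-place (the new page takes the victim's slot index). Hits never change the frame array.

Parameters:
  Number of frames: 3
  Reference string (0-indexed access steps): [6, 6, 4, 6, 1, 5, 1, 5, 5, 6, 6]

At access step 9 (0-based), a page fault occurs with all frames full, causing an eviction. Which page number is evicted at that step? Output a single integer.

Answer: 4

Derivation:
Step 0: ref 6 -> FAULT, frames=[6,-,-]
Step 1: ref 6 -> HIT, frames=[6,-,-]
Step 2: ref 4 -> FAULT, frames=[6,4,-]
Step 3: ref 6 -> HIT, frames=[6,4,-]
Step 4: ref 1 -> FAULT, frames=[6,4,1]
Step 5: ref 5 -> FAULT, evict 6, frames=[5,4,1]
Step 6: ref 1 -> HIT, frames=[5,4,1]
Step 7: ref 5 -> HIT, frames=[5,4,1]
Step 8: ref 5 -> HIT, frames=[5,4,1]
Step 9: ref 6 -> FAULT, evict 4, frames=[5,6,1]
At step 9: evicted page 4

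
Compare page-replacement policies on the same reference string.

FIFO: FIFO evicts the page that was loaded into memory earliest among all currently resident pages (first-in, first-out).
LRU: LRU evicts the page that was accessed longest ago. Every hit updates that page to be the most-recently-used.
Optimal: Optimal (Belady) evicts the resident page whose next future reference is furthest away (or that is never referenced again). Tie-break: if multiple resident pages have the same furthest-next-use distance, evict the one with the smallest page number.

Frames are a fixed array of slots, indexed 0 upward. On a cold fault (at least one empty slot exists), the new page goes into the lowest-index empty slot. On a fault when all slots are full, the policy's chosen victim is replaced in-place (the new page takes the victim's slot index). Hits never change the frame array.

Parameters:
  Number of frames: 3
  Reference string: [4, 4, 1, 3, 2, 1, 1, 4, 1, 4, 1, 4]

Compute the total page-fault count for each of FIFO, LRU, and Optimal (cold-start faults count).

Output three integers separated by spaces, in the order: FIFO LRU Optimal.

Answer: 6 5 4

Derivation:
--- FIFO ---
  step 0: ref 4 -> FAULT, frames=[4,-,-] (faults so far: 1)
  step 1: ref 4 -> HIT, frames=[4,-,-] (faults so far: 1)
  step 2: ref 1 -> FAULT, frames=[4,1,-] (faults so far: 2)
  step 3: ref 3 -> FAULT, frames=[4,1,3] (faults so far: 3)
  step 4: ref 2 -> FAULT, evict 4, frames=[2,1,3] (faults so far: 4)
  step 5: ref 1 -> HIT, frames=[2,1,3] (faults so far: 4)
  step 6: ref 1 -> HIT, frames=[2,1,3] (faults so far: 4)
  step 7: ref 4 -> FAULT, evict 1, frames=[2,4,3] (faults so far: 5)
  step 8: ref 1 -> FAULT, evict 3, frames=[2,4,1] (faults so far: 6)
  step 9: ref 4 -> HIT, frames=[2,4,1] (faults so far: 6)
  step 10: ref 1 -> HIT, frames=[2,4,1] (faults so far: 6)
  step 11: ref 4 -> HIT, frames=[2,4,1] (faults so far: 6)
  FIFO total faults: 6
--- LRU ---
  step 0: ref 4 -> FAULT, frames=[4,-,-] (faults so far: 1)
  step 1: ref 4 -> HIT, frames=[4,-,-] (faults so far: 1)
  step 2: ref 1 -> FAULT, frames=[4,1,-] (faults so far: 2)
  step 3: ref 3 -> FAULT, frames=[4,1,3] (faults so far: 3)
  step 4: ref 2 -> FAULT, evict 4, frames=[2,1,3] (faults so far: 4)
  step 5: ref 1 -> HIT, frames=[2,1,3] (faults so far: 4)
  step 6: ref 1 -> HIT, frames=[2,1,3] (faults so far: 4)
  step 7: ref 4 -> FAULT, evict 3, frames=[2,1,4] (faults so far: 5)
  step 8: ref 1 -> HIT, frames=[2,1,4] (faults so far: 5)
  step 9: ref 4 -> HIT, frames=[2,1,4] (faults so far: 5)
  step 10: ref 1 -> HIT, frames=[2,1,4] (faults so far: 5)
  step 11: ref 4 -> HIT, frames=[2,1,4] (faults so far: 5)
  LRU total faults: 5
--- Optimal ---
  step 0: ref 4 -> FAULT, frames=[4,-,-] (faults so far: 1)
  step 1: ref 4 -> HIT, frames=[4,-,-] (faults so far: 1)
  step 2: ref 1 -> FAULT, frames=[4,1,-] (faults so far: 2)
  step 3: ref 3 -> FAULT, frames=[4,1,3] (faults so far: 3)
  step 4: ref 2 -> FAULT, evict 3, frames=[4,1,2] (faults so far: 4)
  step 5: ref 1 -> HIT, frames=[4,1,2] (faults so far: 4)
  step 6: ref 1 -> HIT, frames=[4,1,2] (faults so far: 4)
  step 7: ref 4 -> HIT, frames=[4,1,2] (faults so far: 4)
  step 8: ref 1 -> HIT, frames=[4,1,2] (faults so far: 4)
  step 9: ref 4 -> HIT, frames=[4,1,2] (faults so far: 4)
  step 10: ref 1 -> HIT, frames=[4,1,2] (faults so far: 4)
  step 11: ref 4 -> HIT, frames=[4,1,2] (faults so far: 4)
  Optimal total faults: 4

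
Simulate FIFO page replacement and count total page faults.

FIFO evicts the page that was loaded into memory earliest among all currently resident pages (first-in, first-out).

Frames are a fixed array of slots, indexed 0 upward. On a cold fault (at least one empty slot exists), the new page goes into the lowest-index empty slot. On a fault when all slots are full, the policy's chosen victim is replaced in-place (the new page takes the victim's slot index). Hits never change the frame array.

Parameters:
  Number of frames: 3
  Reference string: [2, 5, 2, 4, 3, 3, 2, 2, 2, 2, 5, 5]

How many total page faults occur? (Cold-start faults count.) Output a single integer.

Step 0: ref 2 → FAULT, frames=[2,-,-]
Step 1: ref 5 → FAULT, frames=[2,5,-]
Step 2: ref 2 → HIT, frames=[2,5,-]
Step 3: ref 4 → FAULT, frames=[2,5,4]
Step 4: ref 3 → FAULT (evict 2), frames=[3,5,4]
Step 5: ref 3 → HIT, frames=[3,5,4]
Step 6: ref 2 → FAULT (evict 5), frames=[3,2,4]
Step 7: ref 2 → HIT, frames=[3,2,4]
Step 8: ref 2 → HIT, frames=[3,2,4]
Step 9: ref 2 → HIT, frames=[3,2,4]
Step 10: ref 5 → FAULT (evict 4), frames=[3,2,5]
Step 11: ref 5 → HIT, frames=[3,2,5]
Total faults: 6

Answer: 6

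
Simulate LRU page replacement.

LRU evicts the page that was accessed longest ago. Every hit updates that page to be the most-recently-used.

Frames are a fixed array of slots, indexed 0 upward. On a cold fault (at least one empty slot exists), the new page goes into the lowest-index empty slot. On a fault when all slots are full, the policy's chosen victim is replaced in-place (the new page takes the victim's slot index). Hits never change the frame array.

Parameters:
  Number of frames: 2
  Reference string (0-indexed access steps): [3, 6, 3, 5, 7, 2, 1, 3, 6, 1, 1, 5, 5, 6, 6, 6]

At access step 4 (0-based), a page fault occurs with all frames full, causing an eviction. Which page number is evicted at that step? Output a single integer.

Answer: 3

Derivation:
Step 0: ref 3 -> FAULT, frames=[3,-]
Step 1: ref 6 -> FAULT, frames=[3,6]
Step 2: ref 3 -> HIT, frames=[3,6]
Step 3: ref 5 -> FAULT, evict 6, frames=[3,5]
Step 4: ref 7 -> FAULT, evict 3, frames=[7,5]
At step 4: evicted page 3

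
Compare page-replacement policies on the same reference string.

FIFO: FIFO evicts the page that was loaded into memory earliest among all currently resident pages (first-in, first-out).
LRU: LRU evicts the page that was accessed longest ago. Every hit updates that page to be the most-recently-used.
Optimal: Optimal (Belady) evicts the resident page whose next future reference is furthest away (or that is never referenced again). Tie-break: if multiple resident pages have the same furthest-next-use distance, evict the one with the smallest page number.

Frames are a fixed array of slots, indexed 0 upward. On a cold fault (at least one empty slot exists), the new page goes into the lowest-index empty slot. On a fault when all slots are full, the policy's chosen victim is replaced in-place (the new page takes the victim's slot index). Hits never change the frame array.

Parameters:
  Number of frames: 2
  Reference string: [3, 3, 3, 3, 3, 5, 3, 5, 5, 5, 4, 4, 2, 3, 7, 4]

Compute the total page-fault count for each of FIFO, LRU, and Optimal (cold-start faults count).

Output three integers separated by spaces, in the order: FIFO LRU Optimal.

--- FIFO ---
  step 0: ref 3 -> FAULT, frames=[3,-] (faults so far: 1)
  step 1: ref 3 -> HIT, frames=[3,-] (faults so far: 1)
  step 2: ref 3 -> HIT, frames=[3,-] (faults so far: 1)
  step 3: ref 3 -> HIT, frames=[3,-] (faults so far: 1)
  step 4: ref 3 -> HIT, frames=[3,-] (faults so far: 1)
  step 5: ref 5 -> FAULT, frames=[3,5] (faults so far: 2)
  step 6: ref 3 -> HIT, frames=[3,5] (faults so far: 2)
  step 7: ref 5 -> HIT, frames=[3,5] (faults so far: 2)
  step 8: ref 5 -> HIT, frames=[3,5] (faults so far: 2)
  step 9: ref 5 -> HIT, frames=[3,5] (faults so far: 2)
  step 10: ref 4 -> FAULT, evict 3, frames=[4,5] (faults so far: 3)
  step 11: ref 4 -> HIT, frames=[4,5] (faults so far: 3)
  step 12: ref 2 -> FAULT, evict 5, frames=[4,2] (faults so far: 4)
  step 13: ref 3 -> FAULT, evict 4, frames=[3,2] (faults so far: 5)
  step 14: ref 7 -> FAULT, evict 2, frames=[3,7] (faults so far: 6)
  step 15: ref 4 -> FAULT, evict 3, frames=[4,7] (faults so far: 7)
  FIFO total faults: 7
--- LRU ---
  step 0: ref 3 -> FAULT, frames=[3,-] (faults so far: 1)
  step 1: ref 3 -> HIT, frames=[3,-] (faults so far: 1)
  step 2: ref 3 -> HIT, frames=[3,-] (faults so far: 1)
  step 3: ref 3 -> HIT, frames=[3,-] (faults so far: 1)
  step 4: ref 3 -> HIT, frames=[3,-] (faults so far: 1)
  step 5: ref 5 -> FAULT, frames=[3,5] (faults so far: 2)
  step 6: ref 3 -> HIT, frames=[3,5] (faults so far: 2)
  step 7: ref 5 -> HIT, frames=[3,5] (faults so far: 2)
  step 8: ref 5 -> HIT, frames=[3,5] (faults so far: 2)
  step 9: ref 5 -> HIT, frames=[3,5] (faults so far: 2)
  step 10: ref 4 -> FAULT, evict 3, frames=[4,5] (faults so far: 3)
  step 11: ref 4 -> HIT, frames=[4,5] (faults so far: 3)
  step 12: ref 2 -> FAULT, evict 5, frames=[4,2] (faults so far: 4)
  step 13: ref 3 -> FAULT, evict 4, frames=[3,2] (faults so far: 5)
  step 14: ref 7 -> FAULT, evict 2, frames=[3,7] (faults so far: 6)
  step 15: ref 4 -> FAULT, evict 3, frames=[4,7] (faults so far: 7)
  LRU total faults: 7
--- Optimal ---
  step 0: ref 3 -> FAULT, frames=[3,-] (faults so far: 1)
  step 1: ref 3 -> HIT, frames=[3,-] (faults so far: 1)
  step 2: ref 3 -> HIT, frames=[3,-] (faults so far: 1)
  step 3: ref 3 -> HIT, frames=[3,-] (faults so far: 1)
  step 4: ref 3 -> HIT, frames=[3,-] (faults so far: 1)
  step 5: ref 5 -> FAULT, frames=[3,5] (faults so far: 2)
  step 6: ref 3 -> HIT, frames=[3,5] (faults so far: 2)
  step 7: ref 5 -> HIT, frames=[3,5] (faults so far: 2)
  step 8: ref 5 -> HIT, frames=[3,5] (faults so far: 2)
  step 9: ref 5 -> HIT, frames=[3,5] (faults so far: 2)
  step 10: ref 4 -> FAULT, evict 5, frames=[3,4] (faults so far: 3)
  step 11: ref 4 -> HIT, frames=[3,4] (faults so far: 3)
  step 12: ref 2 -> FAULT, evict 4, frames=[3,2] (faults so far: 4)
  step 13: ref 3 -> HIT, frames=[3,2] (faults so far: 4)
  step 14: ref 7 -> FAULT, evict 2, frames=[3,7] (faults so far: 5)
  step 15: ref 4 -> FAULT, evict 3, frames=[4,7] (faults so far: 6)
  Optimal total faults: 6

Answer: 7 7 6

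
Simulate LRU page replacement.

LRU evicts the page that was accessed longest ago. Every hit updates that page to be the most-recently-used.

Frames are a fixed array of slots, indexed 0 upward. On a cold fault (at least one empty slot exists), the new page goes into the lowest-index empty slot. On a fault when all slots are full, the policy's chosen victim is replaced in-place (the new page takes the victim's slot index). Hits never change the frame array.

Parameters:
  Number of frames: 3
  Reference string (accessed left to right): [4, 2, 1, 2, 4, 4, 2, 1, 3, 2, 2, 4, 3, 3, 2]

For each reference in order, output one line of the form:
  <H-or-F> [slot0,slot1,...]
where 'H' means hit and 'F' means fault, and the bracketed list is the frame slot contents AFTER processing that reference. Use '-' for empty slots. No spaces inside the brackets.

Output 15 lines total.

F [4,-,-]
F [4,2,-]
F [4,2,1]
H [4,2,1]
H [4,2,1]
H [4,2,1]
H [4,2,1]
H [4,2,1]
F [3,2,1]
H [3,2,1]
H [3,2,1]
F [3,2,4]
H [3,2,4]
H [3,2,4]
H [3,2,4]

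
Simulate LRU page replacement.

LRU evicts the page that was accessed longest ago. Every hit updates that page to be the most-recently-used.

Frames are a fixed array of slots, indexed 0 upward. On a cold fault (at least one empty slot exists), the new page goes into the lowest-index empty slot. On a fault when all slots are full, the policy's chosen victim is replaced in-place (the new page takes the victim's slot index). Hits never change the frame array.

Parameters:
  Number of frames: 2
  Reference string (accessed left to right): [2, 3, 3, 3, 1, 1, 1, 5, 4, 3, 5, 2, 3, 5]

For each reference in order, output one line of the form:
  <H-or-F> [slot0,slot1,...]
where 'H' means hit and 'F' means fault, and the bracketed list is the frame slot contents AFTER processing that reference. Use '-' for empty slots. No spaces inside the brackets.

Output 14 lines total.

F [2,-]
F [2,3]
H [2,3]
H [2,3]
F [1,3]
H [1,3]
H [1,3]
F [1,5]
F [4,5]
F [4,3]
F [5,3]
F [5,2]
F [3,2]
F [3,5]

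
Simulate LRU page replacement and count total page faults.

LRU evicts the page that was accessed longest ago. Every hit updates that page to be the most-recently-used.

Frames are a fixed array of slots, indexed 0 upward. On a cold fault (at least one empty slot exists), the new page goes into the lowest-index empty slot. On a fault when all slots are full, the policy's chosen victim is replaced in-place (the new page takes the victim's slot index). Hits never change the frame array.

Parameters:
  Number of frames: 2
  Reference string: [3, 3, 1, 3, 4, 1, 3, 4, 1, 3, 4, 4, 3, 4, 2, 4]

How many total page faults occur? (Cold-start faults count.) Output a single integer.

Step 0: ref 3 → FAULT, frames=[3,-]
Step 1: ref 3 → HIT, frames=[3,-]
Step 2: ref 1 → FAULT, frames=[3,1]
Step 3: ref 3 → HIT, frames=[3,1]
Step 4: ref 4 → FAULT (evict 1), frames=[3,4]
Step 5: ref 1 → FAULT (evict 3), frames=[1,4]
Step 6: ref 3 → FAULT (evict 4), frames=[1,3]
Step 7: ref 4 → FAULT (evict 1), frames=[4,3]
Step 8: ref 1 → FAULT (evict 3), frames=[4,1]
Step 9: ref 3 → FAULT (evict 4), frames=[3,1]
Step 10: ref 4 → FAULT (evict 1), frames=[3,4]
Step 11: ref 4 → HIT, frames=[3,4]
Step 12: ref 3 → HIT, frames=[3,4]
Step 13: ref 4 → HIT, frames=[3,4]
Step 14: ref 2 → FAULT (evict 3), frames=[2,4]
Step 15: ref 4 → HIT, frames=[2,4]
Total faults: 10

Answer: 10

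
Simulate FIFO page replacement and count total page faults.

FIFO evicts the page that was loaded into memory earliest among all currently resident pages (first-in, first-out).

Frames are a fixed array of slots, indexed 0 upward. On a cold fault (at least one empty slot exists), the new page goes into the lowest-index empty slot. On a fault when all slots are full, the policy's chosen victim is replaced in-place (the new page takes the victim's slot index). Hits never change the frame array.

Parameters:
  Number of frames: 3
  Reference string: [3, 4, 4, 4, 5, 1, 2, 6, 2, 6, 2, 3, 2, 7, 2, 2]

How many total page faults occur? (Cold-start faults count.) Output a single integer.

Step 0: ref 3 → FAULT, frames=[3,-,-]
Step 1: ref 4 → FAULT, frames=[3,4,-]
Step 2: ref 4 → HIT, frames=[3,4,-]
Step 3: ref 4 → HIT, frames=[3,4,-]
Step 4: ref 5 → FAULT, frames=[3,4,5]
Step 5: ref 1 → FAULT (evict 3), frames=[1,4,5]
Step 6: ref 2 → FAULT (evict 4), frames=[1,2,5]
Step 7: ref 6 → FAULT (evict 5), frames=[1,2,6]
Step 8: ref 2 → HIT, frames=[1,2,6]
Step 9: ref 6 → HIT, frames=[1,2,6]
Step 10: ref 2 → HIT, frames=[1,2,6]
Step 11: ref 3 → FAULT (evict 1), frames=[3,2,6]
Step 12: ref 2 → HIT, frames=[3,2,6]
Step 13: ref 7 → FAULT (evict 2), frames=[3,7,6]
Step 14: ref 2 → FAULT (evict 6), frames=[3,7,2]
Step 15: ref 2 → HIT, frames=[3,7,2]
Total faults: 9

Answer: 9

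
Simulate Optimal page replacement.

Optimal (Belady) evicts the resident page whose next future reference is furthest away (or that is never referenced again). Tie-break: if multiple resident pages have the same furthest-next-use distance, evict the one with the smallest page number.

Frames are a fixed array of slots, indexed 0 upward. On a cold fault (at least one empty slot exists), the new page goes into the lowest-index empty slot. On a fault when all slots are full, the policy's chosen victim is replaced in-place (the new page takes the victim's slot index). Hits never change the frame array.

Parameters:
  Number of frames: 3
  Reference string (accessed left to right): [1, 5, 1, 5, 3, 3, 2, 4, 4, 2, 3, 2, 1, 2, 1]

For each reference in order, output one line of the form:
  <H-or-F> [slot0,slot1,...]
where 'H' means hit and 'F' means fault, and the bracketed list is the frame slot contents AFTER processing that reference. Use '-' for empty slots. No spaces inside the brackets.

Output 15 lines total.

F [1,-,-]
F [1,5,-]
H [1,5,-]
H [1,5,-]
F [1,5,3]
H [1,5,3]
F [1,2,3]
F [4,2,3]
H [4,2,3]
H [4,2,3]
H [4,2,3]
H [4,2,3]
F [4,2,1]
H [4,2,1]
H [4,2,1]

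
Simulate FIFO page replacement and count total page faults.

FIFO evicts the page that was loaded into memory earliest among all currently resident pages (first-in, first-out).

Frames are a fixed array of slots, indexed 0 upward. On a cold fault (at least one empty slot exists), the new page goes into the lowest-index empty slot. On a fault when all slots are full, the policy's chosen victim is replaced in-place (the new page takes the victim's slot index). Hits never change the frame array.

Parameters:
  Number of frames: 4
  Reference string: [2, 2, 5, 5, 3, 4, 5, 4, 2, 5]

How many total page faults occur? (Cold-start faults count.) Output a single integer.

Answer: 4

Derivation:
Step 0: ref 2 → FAULT, frames=[2,-,-,-]
Step 1: ref 2 → HIT, frames=[2,-,-,-]
Step 2: ref 5 → FAULT, frames=[2,5,-,-]
Step 3: ref 5 → HIT, frames=[2,5,-,-]
Step 4: ref 3 → FAULT, frames=[2,5,3,-]
Step 5: ref 4 → FAULT, frames=[2,5,3,4]
Step 6: ref 5 → HIT, frames=[2,5,3,4]
Step 7: ref 4 → HIT, frames=[2,5,3,4]
Step 8: ref 2 → HIT, frames=[2,5,3,4]
Step 9: ref 5 → HIT, frames=[2,5,3,4]
Total faults: 4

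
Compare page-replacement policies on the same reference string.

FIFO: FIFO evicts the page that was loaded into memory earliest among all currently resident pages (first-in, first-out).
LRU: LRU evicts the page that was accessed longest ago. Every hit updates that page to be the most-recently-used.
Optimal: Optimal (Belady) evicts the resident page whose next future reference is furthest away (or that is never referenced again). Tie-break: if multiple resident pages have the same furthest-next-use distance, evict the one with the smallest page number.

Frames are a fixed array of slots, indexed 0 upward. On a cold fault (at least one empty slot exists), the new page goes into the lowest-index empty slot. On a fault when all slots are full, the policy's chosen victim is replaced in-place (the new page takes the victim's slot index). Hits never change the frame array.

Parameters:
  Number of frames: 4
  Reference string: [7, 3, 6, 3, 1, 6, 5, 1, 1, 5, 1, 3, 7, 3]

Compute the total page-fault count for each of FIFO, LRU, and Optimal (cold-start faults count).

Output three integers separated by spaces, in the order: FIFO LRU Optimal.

Answer: 7 6 5

Derivation:
--- FIFO ---
  step 0: ref 7 -> FAULT, frames=[7,-,-,-] (faults so far: 1)
  step 1: ref 3 -> FAULT, frames=[7,3,-,-] (faults so far: 2)
  step 2: ref 6 -> FAULT, frames=[7,3,6,-] (faults so far: 3)
  step 3: ref 3 -> HIT, frames=[7,3,6,-] (faults so far: 3)
  step 4: ref 1 -> FAULT, frames=[7,3,6,1] (faults so far: 4)
  step 5: ref 6 -> HIT, frames=[7,3,6,1] (faults so far: 4)
  step 6: ref 5 -> FAULT, evict 7, frames=[5,3,6,1] (faults so far: 5)
  step 7: ref 1 -> HIT, frames=[5,3,6,1] (faults so far: 5)
  step 8: ref 1 -> HIT, frames=[5,3,6,1] (faults so far: 5)
  step 9: ref 5 -> HIT, frames=[5,3,6,1] (faults so far: 5)
  step 10: ref 1 -> HIT, frames=[5,3,6,1] (faults so far: 5)
  step 11: ref 3 -> HIT, frames=[5,3,6,1] (faults so far: 5)
  step 12: ref 7 -> FAULT, evict 3, frames=[5,7,6,1] (faults so far: 6)
  step 13: ref 3 -> FAULT, evict 6, frames=[5,7,3,1] (faults so far: 7)
  FIFO total faults: 7
--- LRU ---
  step 0: ref 7 -> FAULT, frames=[7,-,-,-] (faults so far: 1)
  step 1: ref 3 -> FAULT, frames=[7,3,-,-] (faults so far: 2)
  step 2: ref 6 -> FAULT, frames=[7,3,6,-] (faults so far: 3)
  step 3: ref 3 -> HIT, frames=[7,3,6,-] (faults so far: 3)
  step 4: ref 1 -> FAULT, frames=[7,3,6,1] (faults so far: 4)
  step 5: ref 6 -> HIT, frames=[7,3,6,1] (faults so far: 4)
  step 6: ref 5 -> FAULT, evict 7, frames=[5,3,6,1] (faults so far: 5)
  step 7: ref 1 -> HIT, frames=[5,3,6,1] (faults so far: 5)
  step 8: ref 1 -> HIT, frames=[5,3,6,1] (faults so far: 5)
  step 9: ref 5 -> HIT, frames=[5,3,6,1] (faults so far: 5)
  step 10: ref 1 -> HIT, frames=[5,3,6,1] (faults so far: 5)
  step 11: ref 3 -> HIT, frames=[5,3,6,1] (faults so far: 5)
  step 12: ref 7 -> FAULT, evict 6, frames=[5,3,7,1] (faults so far: 6)
  step 13: ref 3 -> HIT, frames=[5,3,7,1] (faults so far: 6)
  LRU total faults: 6
--- Optimal ---
  step 0: ref 7 -> FAULT, frames=[7,-,-,-] (faults so far: 1)
  step 1: ref 3 -> FAULT, frames=[7,3,-,-] (faults so far: 2)
  step 2: ref 6 -> FAULT, frames=[7,3,6,-] (faults so far: 3)
  step 3: ref 3 -> HIT, frames=[7,3,6,-] (faults so far: 3)
  step 4: ref 1 -> FAULT, frames=[7,3,6,1] (faults so far: 4)
  step 5: ref 6 -> HIT, frames=[7,3,6,1] (faults so far: 4)
  step 6: ref 5 -> FAULT, evict 6, frames=[7,3,5,1] (faults so far: 5)
  step 7: ref 1 -> HIT, frames=[7,3,5,1] (faults so far: 5)
  step 8: ref 1 -> HIT, frames=[7,3,5,1] (faults so far: 5)
  step 9: ref 5 -> HIT, frames=[7,3,5,1] (faults so far: 5)
  step 10: ref 1 -> HIT, frames=[7,3,5,1] (faults so far: 5)
  step 11: ref 3 -> HIT, frames=[7,3,5,1] (faults so far: 5)
  step 12: ref 7 -> HIT, frames=[7,3,5,1] (faults so far: 5)
  step 13: ref 3 -> HIT, frames=[7,3,5,1] (faults so far: 5)
  Optimal total faults: 5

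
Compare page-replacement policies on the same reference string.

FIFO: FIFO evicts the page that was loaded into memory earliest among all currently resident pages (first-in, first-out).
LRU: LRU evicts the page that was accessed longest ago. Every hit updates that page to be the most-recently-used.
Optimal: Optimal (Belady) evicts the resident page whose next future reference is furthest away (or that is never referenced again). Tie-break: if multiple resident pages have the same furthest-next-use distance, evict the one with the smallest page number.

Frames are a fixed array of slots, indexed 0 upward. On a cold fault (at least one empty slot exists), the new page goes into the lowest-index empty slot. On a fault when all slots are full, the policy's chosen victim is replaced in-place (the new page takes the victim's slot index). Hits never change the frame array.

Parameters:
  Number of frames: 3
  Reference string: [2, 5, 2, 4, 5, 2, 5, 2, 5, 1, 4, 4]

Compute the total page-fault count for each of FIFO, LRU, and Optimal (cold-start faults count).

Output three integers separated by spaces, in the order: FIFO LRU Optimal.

--- FIFO ---
  step 0: ref 2 -> FAULT, frames=[2,-,-] (faults so far: 1)
  step 1: ref 5 -> FAULT, frames=[2,5,-] (faults so far: 2)
  step 2: ref 2 -> HIT, frames=[2,5,-] (faults so far: 2)
  step 3: ref 4 -> FAULT, frames=[2,5,4] (faults so far: 3)
  step 4: ref 5 -> HIT, frames=[2,5,4] (faults so far: 3)
  step 5: ref 2 -> HIT, frames=[2,5,4] (faults so far: 3)
  step 6: ref 5 -> HIT, frames=[2,5,4] (faults so far: 3)
  step 7: ref 2 -> HIT, frames=[2,5,4] (faults so far: 3)
  step 8: ref 5 -> HIT, frames=[2,5,4] (faults so far: 3)
  step 9: ref 1 -> FAULT, evict 2, frames=[1,5,4] (faults so far: 4)
  step 10: ref 4 -> HIT, frames=[1,5,4] (faults so far: 4)
  step 11: ref 4 -> HIT, frames=[1,5,4] (faults so far: 4)
  FIFO total faults: 4
--- LRU ---
  step 0: ref 2 -> FAULT, frames=[2,-,-] (faults so far: 1)
  step 1: ref 5 -> FAULT, frames=[2,5,-] (faults so far: 2)
  step 2: ref 2 -> HIT, frames=[2,5,-] (faults so far: 2)
  step 3: ref 4 -> FAULT, frames=[2,5,4] (faults so far: 3)
  step 4: ref 5 -> HIT, frames=[2,5,4] (faults so far: 3)
  step 5: ref 2 -> HIT, frames=[2,5,4] (faults so far: 3)
  step 6: ref 5 -> HIT, frames=[2,5,4] (faults so far: 3)
  step 7: ref 2 -> HIT, frames=[2,5,4] (faults so far: 3)
  step 8: ref 5 -> HIT, frames=[2,5,4] (faults so far: 3)
  step 9: ref 1 -> FAULT, evict 4, frames=[2,5,1] (faults so far: 4)
  step 10: ref 4 -> FAULT, evict 2, frames=[4,5,1] (faults so far: 5)
  step 11: ref 4 -> HIT, frames=[4,5,1] (faults so far: 5)
  LRU total faults: 5
--- Optimal ---
  step 0: ref 2 -> FAULT, frames=[2,-,-] (faults so far: 1)
  step 1: ref 5 -> FAULT, frames=[2,5,-] (faults so far: 2)
  step 2: ref 2 -> HIT, frames=[2,5,-] (faults so far: 2)
  step 3: ref 4 -> FAULT, frames=[2,5,4] (faults so far: 3)
  step 4: ref 5 -> HIT, frames=[2,5,4] (faults so far: 3)
  step 5: ref 2 -> HIT, frames=[2,5,4] (faults so far: 3)
  step 6: ref 5 -> HIT, frames=[2,5,4] (faults so far: 3)
  step 7: ref 2 -> HIT, frames=[2,5,4] (faults so far: 3)
  step 8: ref 5 -> HIT, frames=[2,5,4] (faults so far: 3)
  step 9: ref 1 -> FAULT, evict 2, frames=[1,5,4] (faults so far: 4)
  step 10: ref 4 -> HIT, frames=[1,5,4] (faults so far: 4)
  step 11: ref 4 -> HIT, frames=[1,5,4] (faults so far: 4)
  Optimal total faults: 4

Answer: 4 5 4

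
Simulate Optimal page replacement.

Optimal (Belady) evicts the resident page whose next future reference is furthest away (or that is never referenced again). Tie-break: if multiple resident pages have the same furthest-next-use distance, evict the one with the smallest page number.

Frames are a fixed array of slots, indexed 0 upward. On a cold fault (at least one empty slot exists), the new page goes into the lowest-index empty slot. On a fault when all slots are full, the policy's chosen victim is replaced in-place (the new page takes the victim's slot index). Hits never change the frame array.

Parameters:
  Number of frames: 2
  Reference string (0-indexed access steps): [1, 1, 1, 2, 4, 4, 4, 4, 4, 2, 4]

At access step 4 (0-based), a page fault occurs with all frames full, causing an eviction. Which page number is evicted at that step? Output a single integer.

Answer: 1

Derivation:
Step 0: ref 1 -> FAULT, frames=[1,-]
Step 1: ref 1 -> HIT, frames=[1,-]
Step 2: ref 1 -> HIT, frames=[1,-]
Step 3: ref 2 -> FAULT, frames=[1,2]
Step 4: ref 4 -> FAULT, evict 1, frames=[4,2]
At step 4: evicted page 1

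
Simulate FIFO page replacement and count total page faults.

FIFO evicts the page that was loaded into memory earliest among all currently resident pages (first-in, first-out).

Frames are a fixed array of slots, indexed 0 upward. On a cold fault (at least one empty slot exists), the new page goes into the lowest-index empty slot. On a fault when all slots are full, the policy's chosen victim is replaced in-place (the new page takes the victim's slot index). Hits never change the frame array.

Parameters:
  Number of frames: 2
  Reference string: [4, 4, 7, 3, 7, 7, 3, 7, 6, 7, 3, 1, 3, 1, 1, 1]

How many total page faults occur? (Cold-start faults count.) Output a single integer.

Step 0: ref 4 → FAULT, frames=[4,-]
Step 1: ref 4 → HIT, frames=[4,-]
Step 2: ref 7 → FAULT, frames=[4,7]
Step 3: ref 3 → FAULT (evict 4), frames=[3,7]
Step 4: ref 7 → HIT, frames=[3,7]
Step 5: ref 7 → HIT, frames=[3,7]
Step 6: ref 3 → HIT, frames=[3,7]
Step 7: ref 7 → HIT, frames=[3,7]
Step 8: ref 6 → FAULT (evict 7), frames=[3,6]
Step 9: ref 7 → FAULT (evict 3), frames=[7,6]
Step 10: ref 3 → FAULT (evict 6), frames=[7,3]
Step 11: ref 1 → FAULT (evict 7), frames=[1,3]
Step 12: ref 3 → HIT, frames=[1,3]
Step 13: ref 1 → HIT, frames=[1,3]
Step 14: ref 1 → HIT, frames=[1,3]
Step 15: ref 1 → HIT, frames=[1,3]
Total faults: 7

Answer: 7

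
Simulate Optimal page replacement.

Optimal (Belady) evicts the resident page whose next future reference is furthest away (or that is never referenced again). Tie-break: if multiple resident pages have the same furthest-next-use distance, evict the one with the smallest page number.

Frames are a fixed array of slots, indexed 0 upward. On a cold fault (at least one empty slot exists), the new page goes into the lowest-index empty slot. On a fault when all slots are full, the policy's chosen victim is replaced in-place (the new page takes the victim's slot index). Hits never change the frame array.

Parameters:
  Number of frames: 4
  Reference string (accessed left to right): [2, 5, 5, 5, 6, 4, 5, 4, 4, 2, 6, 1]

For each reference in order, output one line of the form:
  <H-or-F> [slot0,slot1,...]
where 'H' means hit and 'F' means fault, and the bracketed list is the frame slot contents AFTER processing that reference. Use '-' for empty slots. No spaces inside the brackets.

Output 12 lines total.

F [2,-,-,-]
F [2,5,-,-]
H [2,5,-,-]
H [2,5,-,-]
F [2,5,6,-]
F [2,5,6,4]
H [2,5,6,4]
H [2,5,6,4]
H [2,5,6,4]
H [2,5,6,4]
H [2,5,6,4]
F [1,5,6,4]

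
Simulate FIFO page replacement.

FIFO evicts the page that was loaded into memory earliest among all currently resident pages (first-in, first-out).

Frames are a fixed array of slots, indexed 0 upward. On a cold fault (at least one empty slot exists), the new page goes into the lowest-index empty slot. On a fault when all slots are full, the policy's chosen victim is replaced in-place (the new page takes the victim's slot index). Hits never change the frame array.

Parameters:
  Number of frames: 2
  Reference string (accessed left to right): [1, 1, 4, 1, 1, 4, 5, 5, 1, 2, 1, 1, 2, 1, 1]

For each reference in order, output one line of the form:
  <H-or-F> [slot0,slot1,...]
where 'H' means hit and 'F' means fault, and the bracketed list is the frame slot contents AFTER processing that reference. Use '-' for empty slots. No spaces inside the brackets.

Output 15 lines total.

F [1,-]
H [1,-]
F [1,4]
H [1,4]
H [1,4]
H [1,4]
F [5,4]
H [5,4]
F [5,1]
F [2,1]
H [2,1]
H [2,1]
H [2,1]
H [2,1]
H [2,1]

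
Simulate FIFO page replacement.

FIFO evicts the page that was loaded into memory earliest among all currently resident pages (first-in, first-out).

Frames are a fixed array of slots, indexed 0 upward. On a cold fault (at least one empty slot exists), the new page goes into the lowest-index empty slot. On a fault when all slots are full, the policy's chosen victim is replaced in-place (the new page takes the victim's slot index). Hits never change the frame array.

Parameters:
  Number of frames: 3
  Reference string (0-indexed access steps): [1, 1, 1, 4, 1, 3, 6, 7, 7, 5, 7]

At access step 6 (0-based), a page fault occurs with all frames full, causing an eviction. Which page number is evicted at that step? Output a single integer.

Answer: 1

Derivation:
Step 0: ref 1 -> FAULT, frames=[1,-,-]
Step 1: ref 1 -> HIT, frames=[1,-,-]
Step 2: ref 1 -> HIT, frames=[1,-,-]
Step 3: ref 4 -> FAULT, frames=[1,4,-]
Step 4: ref 1 -> HIT, frames=[1,4,-]
Step 5: ref 3 -> FAULT, frames=[1,4,3]
Step 6: ref 6 -> FAULT, evict 1, frames=[6,4,3]
At step 6: evicted page 1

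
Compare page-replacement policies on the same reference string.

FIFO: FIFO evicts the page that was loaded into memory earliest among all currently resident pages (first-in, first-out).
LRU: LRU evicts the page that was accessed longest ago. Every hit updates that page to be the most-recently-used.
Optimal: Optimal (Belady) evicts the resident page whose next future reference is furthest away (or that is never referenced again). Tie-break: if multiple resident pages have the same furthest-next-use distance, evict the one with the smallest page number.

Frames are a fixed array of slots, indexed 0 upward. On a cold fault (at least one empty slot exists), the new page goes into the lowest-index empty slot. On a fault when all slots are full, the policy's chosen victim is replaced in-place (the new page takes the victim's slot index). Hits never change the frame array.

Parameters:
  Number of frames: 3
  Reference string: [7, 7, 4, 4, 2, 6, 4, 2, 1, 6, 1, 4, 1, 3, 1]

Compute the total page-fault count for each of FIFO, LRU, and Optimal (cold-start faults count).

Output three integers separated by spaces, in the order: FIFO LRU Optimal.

Answer: 7 8 6

Derivation:
--- FIFO ---
  step 0: ref 7 -> FAULT, frames=[7,-,-] (faults so far: 1)
  step 1: ref 7 -> HIT, frames=[7,-,-] (faults so far: 1)
  step 2: ref 4 -> FAULT, frames=[7,4,-] (faults so far: 2)
  step 3: ref 4 -> HIT, frames=[7,4,-] (faults so far: 2)
  step 4: ref 2 -> FAULT, frames=[7,4,2] (faults so far: 3)
  step 5: ref 6 -> FAULT, evict 7, frames=[6,4,2] (faults so far: 4)
  step 6: ref 4 -> HIT, frames=[6,4,2] (faults so far: 4)
  step 7: ref 2 -> HIT, frames=[6,4,2] (faults so far: 4)
  step 8: ref 1 -> FAULT, evict 4, frames=[6,1,2] (faults so far: 5)
  step 9: ref 6 -> HIT, frames=[6,1,2] (faults so far: 5)
  step 10: ref 1 -> HIT, frames=[6,1,2] (faults so far: 5)
  step 11: ref 4 -> FAULT, evict 2, frames=[6,1,4] (faults so far: 6)
  step 12: ref 1 -> HIT, frames=[6,1,4] (faults so far: 6)
  step 13: ref 3 -> FAULT, evict 6, frames=[3,1,4] (faults so far: 7)
  step 14: ref 1 -> HIT, frames=[3,1,4] (faults so far: 7)
  FIFO total faults: 7
--- LRU ---
  step 0: ref 7 -> FAULT, frames=[7,-,-] (faults so far: 1)
  step 1: ref 7 -> HIT, frames=[7,-,-] (faults so far: 1)
  step 2: ref 4 -> FAULT, frames=[7,4,-] (faults so far: 2)
  step 3: ref 4 -> HIT, frames=[7,4,-] (faults so far: 2)
  step 4: ref 2 -> FAULT, frames=[7,4,2] (faults so far: 3)
  step 5: ref 6 -> FAULT, evict 7, frames=[6,4,2] (faults so far: 4)
  step 6: ref 4 -> HIT, frames=[6,4,2] (faults so far: 4)
  step 7: ref 2 -> HIT, frames=[6,4,2] (faults so far: 4)
  step 8: ref 1 -> FAULT, evict 6, frames=[1,4,2] (faults so far: 5)
  step 9: ref 6 -> FAULT, evict 4, frames=[1,6,2] (faults so far: 6)
  step 10: ref 1 -> HIT, frames=[1,6,2] (faults so far: 6)
  step 11: ref 4 -> FAULT, evict 2, frames=[1,6,4] (faults so far: 7)
  step 12: ref 1 -> HIT, frames=[1,6,4] (faults so far: 7)
  step 13: ref 3 -> FAULT, evict 6, frames=[1,3,4] (faults so far: 8)
  step 14: ref 1 -> HIT, frames=[1,3,4] (faults so far: 8)
  LRU total faults: 8
--- Optimal ---
  step 0: ref 7 -> FAULT, frames=[7,-,-] (faults so far: 1)
  step 1: ref 7 -> HIT, frames=[7,-,-] (faults so far: 1)
  step 2: ref 4 -> FAULT, frames=[7,4,-] (faults so far: 2)
  step 3: ref 4 -> HIT, frames=[7,4,-] (faults so far: 2)
  step 4: ref 2 -> FAULT, frames=[7,4,2] (faults so far: 3)
  step 5: ref 6 -> FAULT, evict 7, frames=[6,4,2] (faults so far: 4)
  step 6: ref 4 -> HIT, frames=[6,4,2] (faults so far: 4)
  step 7: ref 2 -> HIT, frames=[6,4,2] (faults so far: 4)
  step 8: ref 1 -> FAULT, evict 2, frames=[6,4,1] (faults so far: 5)
  step 9: ref 6 -> HIT, frames=[6,4,1] (faults so far: 5)
  step 10: ref 1 -> HIT, frames=[6,4,1] (faults so far: 5)
  step 11: ref 4 -> HIT, frames=[6,4,1] (faults so far: 5)
  step 12: ref 1 -> HIT, frames=[6,4,1] (faults so far: 5)
  step 13: ref 3 -> FAULT, evict 4, frames=[6,3,1] (faults so far: 6)
  step 14: ref 1 -> HIT, frames=[6,3,1] (faults so far: 6)
  Optimal total faults: 6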